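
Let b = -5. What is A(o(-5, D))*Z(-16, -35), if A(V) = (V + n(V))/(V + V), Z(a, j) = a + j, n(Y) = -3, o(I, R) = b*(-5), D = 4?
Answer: -561/25 ≈ -22.440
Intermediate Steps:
o(I, R) = 25 (o(I, R) = -5*(-5) = 25)
A(V) = (-3 + V)/(2*V) (A(V) = (V - 3)/(V + V) = (-3 + V)/((2*V)) = (-3 + V)*(1/(2*V)) = (-3 + V)/(2*V))
A(o(-5, D))*Z(-16, -35) = ((1/2)*(-3 + 25)/25)*(-16 - 35) = ((1/2)*(1/25)*22)*(-51) = (11/25)*(-51) = -561/25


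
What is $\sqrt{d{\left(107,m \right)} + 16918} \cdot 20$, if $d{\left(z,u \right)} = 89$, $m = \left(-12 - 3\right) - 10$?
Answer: $20 \sqrt{17007} \approx 2608.2$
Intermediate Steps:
$m = -25$ ($m = -15 - 10 = -25$)
$\sqrt{d{\left(107,m \right)} + 16918} \cdot 20 = \sqrt{89 + 16918} \cdot 20 = \sqrt{17007} \cdot 20 = 20 \sqrt{17007}$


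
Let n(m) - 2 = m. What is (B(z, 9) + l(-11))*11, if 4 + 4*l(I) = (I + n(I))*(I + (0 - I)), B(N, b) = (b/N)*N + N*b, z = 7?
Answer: 781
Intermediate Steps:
n(m) = 2 + m
B(N, b) = b + N*b
l(I) = -1 (l(I) = -1 + ((I + (2 + I))*(I + (0 - I)))/4 = -1 + ((2 + 2*I)*(I - I))/4 = -1 + ((2 + 2*I)*0)/4 = -1 + (¼)*0 = -1 + 0 = -1)
(B(z, 9) + l(-11))*11 = (9*(1 + 7) - 1)*11 = (9*8 - 1)*11 = (72 - 1)*11 = 71*11 = 781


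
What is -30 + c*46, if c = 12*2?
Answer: 1074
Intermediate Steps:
c = 24
-30 + c*46 = -30 + 24*46 = -30 + 1104 = 1074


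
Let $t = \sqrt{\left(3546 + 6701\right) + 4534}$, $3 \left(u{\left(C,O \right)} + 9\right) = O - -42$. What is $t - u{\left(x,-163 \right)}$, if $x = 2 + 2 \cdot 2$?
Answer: $\frac{148}{3} + \sqrt{14781} \approx 170.91$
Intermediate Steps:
$x = 6$ ($x = 2 + 4 = 6$)
$u{\left(C,O \right)} = 5 + \frac{O}{3}$ ($u{\left(C,O \right)} = -9 + \frac{O - -42}{3} = -9 + \frac{O + 42}{3} = -9 + \frac{42 + O}{3} = -9 + \left(14 + \frac{O}{3}\right) = 5 + \frac{O}{3}$)
$t = \sqrt{14781}$ ($t = \sqrt{10247 + 4534} = \sqrt{14781} \approx 121.58$)
$t - u{\left(x,-163 \right)} = \sqrt{14781} - \left(5 + \frac{1}{3} \left(-163\right)\right) = \sqrt{14781} - \left(5 - \frac{163}{3}\right) = \sqrt{14781} - - \frac{148}{3} = \sqrt{14781} + \frac{148}{3} = \frac{148}{3} + \sqrt{14781}$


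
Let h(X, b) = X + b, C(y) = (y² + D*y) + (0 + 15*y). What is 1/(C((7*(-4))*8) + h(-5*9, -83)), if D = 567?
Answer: -1/80320 ≈ -1.2450e-5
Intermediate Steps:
C(y) = y² + 582*y (C(y) = (y² + 567*y) + (0 + 15*y) = (y² + 567*y) + 15*y = y² + 582*y)
1/(C((7*(-4))*8) + h(-5*9, -83)) = 1/(((7*(-4))*8)*(582 + (7*(-4))*8) + (-5*9 - 83)) = 1/((-28*8)*(582 - 28*8) + (-45 - 83)) = 1/(-224*(582 - 224) - 128) = 1/(-224*358 - 128) = 1/(-80192 - 128) = 1/(-80320) = -1/80320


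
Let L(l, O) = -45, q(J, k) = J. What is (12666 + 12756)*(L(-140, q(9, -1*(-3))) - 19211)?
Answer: -489526032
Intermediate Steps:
(12666 + 12756)*(L(-140, q(9, -1*(-3))) - 19211) = (12666 + 12756)*(-45 - 19211) = 25422*(-19256) = -489526032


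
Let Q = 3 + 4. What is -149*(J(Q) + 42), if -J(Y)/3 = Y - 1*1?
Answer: -3576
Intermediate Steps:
Q = 7
J(Y) = 3 - 3*Y (J(Y) = -3*(Y - 1*1) = -3*(Y - 1) = -3*(-1 + Y) = 3 - 3*Y)
-149*(J(Q) + 42) = -149*((3 - 3*7) + 42) = -149*((3 - 21) + 42) = -149*(-18 + 42) = -149*24 = -3576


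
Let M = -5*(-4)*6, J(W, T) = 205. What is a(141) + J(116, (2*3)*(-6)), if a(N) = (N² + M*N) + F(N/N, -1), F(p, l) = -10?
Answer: 36996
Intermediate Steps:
M = 120 (M = 20*6 = 120)
a(N) = -10 + N² + 120*N (a(N) = (N² + 120*N) - 10 = -10 + N² + 120*N)
a(141) + J(116, (2*3)*(-6)) = (-10 + 141² + 120*141) + 205 = (-10 + 19881 + 16920) + 205 = 36791 + 205 = 36996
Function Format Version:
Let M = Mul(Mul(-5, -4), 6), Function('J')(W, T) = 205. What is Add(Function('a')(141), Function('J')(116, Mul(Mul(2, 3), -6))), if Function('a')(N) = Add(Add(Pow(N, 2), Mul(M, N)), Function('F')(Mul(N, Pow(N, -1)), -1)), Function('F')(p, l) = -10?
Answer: 36996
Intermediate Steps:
M = 120 (M = Mul(20, 6) = 120)
Function('a')(N) = Add(-10, Pow(N, 2), Mul(120, N)) (Function('a')(N) = Add(Add(Pow(N, 2), Mul(120, N)), -10) = Add(-10, Pow(N, 2), Mul(120, N)))
Add(Function('a')(141), Function('J')(116, Mul(Mul(2, 3), -6))) = Add(Add(-10, Pow(141, 2), Mul(120, 141)), 205) = Add(Add(-10, 19881, 16920), 205) = Add(36791, 205) = 36996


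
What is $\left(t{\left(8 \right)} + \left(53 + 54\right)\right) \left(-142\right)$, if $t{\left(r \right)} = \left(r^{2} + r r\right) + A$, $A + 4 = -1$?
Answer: $-32660$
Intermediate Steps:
$A = -5$ ($A = -4 - 1 = -5$)
$t{\left(r \right)} = -5 + 2 r^{2}$ ($t{\left(r \right)} = \left(r^{2} + r r\right) - 5 = \left(r^{2} + r^{2}\right) - 5 = 2 r^{2} - 5 = -5 + 2 r^{2}$)
$\left(t{\left(8 \right)} + \left(53 + 54\right)\right) \left(-142\right) = \left(\left(-5 + 2 \cdot 8^{2}\right) + \left(53 + 54\right)\right) \left(-142\right) = \left(\left(-5 + 2 \cdot 64\right) + 107\right) \left(-142\right) = \left(\left(-5 + 128\right) + 107\right) \left(-142\right) = \left(123 + 107\right) \left(-142\right) = 230 \left(-142\right) = -32660$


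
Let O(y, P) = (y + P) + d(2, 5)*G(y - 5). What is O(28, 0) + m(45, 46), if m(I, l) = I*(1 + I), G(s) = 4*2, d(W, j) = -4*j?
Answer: 1938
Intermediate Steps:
G(s) = 8
O(y, P) = -160 + P + y (O(y, P) = (y + P) - 4*5*8 = (P + y) - 20*8 = (P + y) - 160 = -160 + P + y)
O(28, 0) + m(45, 46) = (-160 + 0 + 28) + 45*(1 + 45) = -132 + 45*46 = -132 + 2070 = 1938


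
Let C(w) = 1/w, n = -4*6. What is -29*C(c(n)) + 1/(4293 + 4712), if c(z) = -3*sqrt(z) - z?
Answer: (-261121*I + 6*sqrt(6))/(54030*(sqrt(6) + 4*I)) ≈ -0.87868 - 0.53815*I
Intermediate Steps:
n = -24
c(z) = -z - 3*sqrt(z)
-29*C(c(n)) + 1/(4293 + 4712) = -29/(-1*(-24) - 6*I*sqrt(6)) + 1/(4293 + 4712) = -29/(24 - 6*I*sqrt(6)) + 1/9005 = 1/9005 - 29/(24 - 6*I*sqrt(6))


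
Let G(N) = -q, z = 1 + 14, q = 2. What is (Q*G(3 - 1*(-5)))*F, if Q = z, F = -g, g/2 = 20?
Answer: 1200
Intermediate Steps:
g = 40 (g = 2*20 = 40)
z = 15
F = -40 (F = -1*40 = -40)
G(N) = -2 (G(N) = -1*2 = -2)
Q = 15
(Q*G(3 - 1*(-5)))*F = (15*(-2))*(-40) = -30*(-40) = 1200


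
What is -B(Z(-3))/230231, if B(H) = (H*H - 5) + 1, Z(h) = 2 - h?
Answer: -21/230231 ≈ -9.1213e-5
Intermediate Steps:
B(H) = -4 + H² (B(H) = (H² - 5) + 1 = (-5 + H²) + 1 = -4 + H²)
-B(Z(-3))/230231 = -(-4 + (2 - 1*(-3))²)/230231 = -(-4 + (2 + 3)²)/230231 = -(-4 + 5²)/230231 = -(-4 + 25)/230231 = -21/230231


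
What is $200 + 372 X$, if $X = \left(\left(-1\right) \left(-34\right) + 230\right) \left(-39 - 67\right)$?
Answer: $-10409848$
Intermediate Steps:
$X = -27984$ ($X = \left(34 + 230\right) \left(-106\right) = 264 \left(-106\right) = -27984$)
$200 + 372 X = 200 + 372 \left(-27984\right) = 200 - 10410048 = -10409848$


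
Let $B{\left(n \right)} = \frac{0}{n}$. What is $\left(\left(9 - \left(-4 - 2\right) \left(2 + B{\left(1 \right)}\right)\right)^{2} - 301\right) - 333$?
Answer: $-193$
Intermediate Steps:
$B{\left(n \right)} = 0$
$\left(\left(9 - \left(-4 - 2\right) \left(2 + B{\left(1 \right)}\right)\right)^{2} - 301\right) - 333 = \left(\left(9 - \left(-4 - 2\right) \left(2 + 0\right)\right)^{2} - 301\right) - 333 = \left(\left(9 - \left(-6\right) 2\right)^{2} - 301\right) - 333 = \left(\left(9 - -12\right)^{2} - 301\right) - 333 = \left(\left(9 + 12\right)^{2} - 301\right) - 333 = \left(21^{2} - 301\right) - 333 = \left(441 - 301\right) - 333 = 140 - 333 = -193$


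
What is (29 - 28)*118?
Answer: 118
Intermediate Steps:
(29 - 28)*118 = 1*118 = 118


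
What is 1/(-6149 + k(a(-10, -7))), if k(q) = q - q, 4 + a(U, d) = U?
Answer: -1/6149 ≈ -0.00016263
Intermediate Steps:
a(U, d) = -4 + U
k(q) = 0
1/(-6149 + k(a(-10, -7))) = 1/(-6149 + 0) = 1/(-6149) = -1/6149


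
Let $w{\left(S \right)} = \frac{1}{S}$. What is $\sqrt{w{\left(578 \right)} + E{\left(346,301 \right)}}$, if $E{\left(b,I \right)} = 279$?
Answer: $\frac{\sqrt{322526}}{34} \approx 16.703$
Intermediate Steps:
$\sqrt{w{\left(578 \right)} + E{\left(346,301 \right)}} = \sqrt{\frac{1}{578} + 279} = \sqrt{\frac{161263}{578}} = \frac{\sqrt{322526}}{34}$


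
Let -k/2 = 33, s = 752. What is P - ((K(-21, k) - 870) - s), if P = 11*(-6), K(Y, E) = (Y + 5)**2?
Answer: 1300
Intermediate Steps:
k = -66 (k = -2*33 = -66)
K(Y, E) = (5 + Y)**2
P = -66
P - ((K(-21, k) - 870) - s) = -66 - (((5 - 21)**2 - 870) - 1*752) = -66 - (((-16)**2 - 870) - 752) = -66 - ((256 - 870) - 752) = -66 - (-614 - 752) = -66 - 1*(-1366) = -66 + 1366 = 1300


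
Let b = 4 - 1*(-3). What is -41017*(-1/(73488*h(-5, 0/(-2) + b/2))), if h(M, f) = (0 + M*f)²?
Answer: 41017/22505700 ≈ 0.0018225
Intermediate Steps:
b = 7 (b = 4 + 3 = 7)
h(M, f) = M²*f² (h(M, f) = (M*f)² = M²*f²)
-41017*(-1/(73488*h(-5, 0/(-2) + b/2))) = -41017*(-1/(1837200*(0/(-2) + 7/2)²)) = -41017*(-1/(1837200*(0*(-½) + 7*(½))²)) = -41017*(-1/(1837200*(0 + 7/2)²)) = -41017/((25*(7/2)²)*(-73488)) = -41017/((25*(49/4))*(-73488)) = -41017/((1225/4)*(-73488)) = -41017/(-22505700) = -41017*(-1/22505700) = 41017/22505700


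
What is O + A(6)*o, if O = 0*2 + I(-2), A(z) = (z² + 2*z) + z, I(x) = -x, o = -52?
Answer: -2806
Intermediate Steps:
A(z) = z² + 3*z
O = 2 (O = 0*2 - 1*(-2) = 0 + 2 = 2)
O + A(6)*o = 2 + (6*(3 + 6))*(-52) = 2 + (6*9)*(-52) = 2 + 54*(-52) = 2 - 2808 = -2806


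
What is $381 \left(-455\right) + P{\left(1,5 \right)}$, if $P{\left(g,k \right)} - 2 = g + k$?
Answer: $-173347$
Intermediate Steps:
$P{\left(g,k \right)} = 2 + g + k$ ($P{\left(g,k \right)} = 2 + \left(g + k\right) = 2 + g + k$)
$381 \left(-455\right) + P{\left(1,5 \right)} = 381 \left(-455\right) + \left(2 + 1 + 5\right) = -173355 + 8 = -173347$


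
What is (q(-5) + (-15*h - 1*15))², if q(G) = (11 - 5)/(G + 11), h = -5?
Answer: 3721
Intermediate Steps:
q(G) = 6/(11 + G)
(q(-5) + (-15*h - 1*15))² = (6/(11 - 5) + (-15*(-5) - 1*15))² = (6/6 + (75 - 15))² = (6*(⅙) + 60)² = (1 + 60)² = 61² = 3721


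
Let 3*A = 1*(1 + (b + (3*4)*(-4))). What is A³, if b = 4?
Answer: -79507/27 ≈ -2944.7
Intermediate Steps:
A = -43/3 (A = (1*(1 + (4 + (3*4)*(-4))))/3 = (1*(1 + (4 + 12*(-4))))/3 = (1*(1 + (4 - 48)))/3 = (1*(1 - 44))/3 = (1*(-43))/3 = (⅓)*(-43) = -43/3 ≈ -14.333)
A³ = (-43/3)³ = -79507/27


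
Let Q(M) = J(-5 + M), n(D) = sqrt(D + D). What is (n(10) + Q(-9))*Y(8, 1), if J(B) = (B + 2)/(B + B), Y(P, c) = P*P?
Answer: 192/7 + 128*sqrt(5) ≈ 313.65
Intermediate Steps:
Y(P, c) = P**2
n(D) = sqrt(2)*sqrt(D) (n(D) = sqrt(2*D) = sqrt(2)*sqrt(D))
J(B) = (2 + B)/(2*B) (J(B) = (2 + B)/((2*B)) = (2 + B)*(1/(2*B)) = (2 + B)/(2*B))
Q(M) = (-3 + M)/(2*(-5 + M)) (Q(M) = (2 + (-5 + M))/(2*(-5 + M)) = (-3 + M)/(2*(-5 + M)))
(n(10) + Q(-9))*Y(8, 1) = (sqrt(2)*sqrt(10) + (-3 - 9)/(2*(-5 - 9)))*8**2 = (2*sqrt(5) + (1/2)*(-12)/(-14))*64 = (2*sqrt(5) + (1/2)*(-1/14)*(-12))*64 = (2*sqrt(5) + 3/7)*64 = (3/7 + 2*sqrt(5))*64 = 192/7 + 128*sqrt(5)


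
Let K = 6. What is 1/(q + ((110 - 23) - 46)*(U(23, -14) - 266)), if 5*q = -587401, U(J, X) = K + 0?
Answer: -5/640701 ≈ -7.8040e-6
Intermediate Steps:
U(J, X) = 6 (U(J, X) = 6 + 0 = 6)
q = -587401/5 (q = (1/5)*(-587401) = -587401/5 ≈ -1.1748e+5)
1/(q + ((110 - 23) - 46)*(U(23, -14) - 266)) = 1/(-587401/5 + ((110 - 23) - 46)*(6 - 266)) = 1/(-587401/5 + (87 - 46)*(-260)) = 1/(-587401/5 + 41*(-260)) = 1/(-587401/5 - 10660) = 1/(-640701/5) = -5/640701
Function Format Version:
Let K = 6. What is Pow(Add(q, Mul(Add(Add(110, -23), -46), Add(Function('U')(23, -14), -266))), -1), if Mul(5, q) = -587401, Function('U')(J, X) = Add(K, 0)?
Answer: Rational(-5, 640701) ≈ -7.8040e-6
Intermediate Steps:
Function('U')(J, X) = 6 (Function('U')(J, X) = Add(6, 0) = 6)
q = Rational(-587401, 5) (q = Mul(Rational(1, 5), -587401) = Rational(-587401, 5) ≈ -1.1748e+5)
Pow(Add(q, Mul(Add(Add(110, -23), -46), Add(Function('U')(23, -14), -266))), -1) = Pow(Add(Rational(-587401, 5), Mul(Add(Add(110, -23), -46), Add(6, -266))), -1) = Pow(Add(Rational(-587401, 5), Mul(Add(87, -46), -260)), -1) = Pow(Add(Rational(-587401, 5), Mul(41, -260)), -1) = Pow(Add(Rational(-587401, 5), -10660), -1) = Pow(Rational(-640701, 5), -1) = Rational(-5, 640701)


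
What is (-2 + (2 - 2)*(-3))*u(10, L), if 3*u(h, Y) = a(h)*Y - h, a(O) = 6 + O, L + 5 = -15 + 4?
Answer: 532/3 ≈ 177.33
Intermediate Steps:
L = -16 (L = -5 + (-15 + 4) = -5 - 11 = -16)
u(h, Y) = -h/3 + Y*(6 + h)/3 (u(h, Y) = ((6 + h)*Y - h)/3 = (Y*(6 + h) - h)/3 = (-h + Y*(6 + h))/3 = -h/3 + Y*(6 + h)/3)
(-2 + (2 - 2)*(-3))*u(10, L) = (-2 + (2 - 2)*(-3))*(-⅓*10 + (⅓)*(-16)*(6 + 10)) = (-2 + 0*(-3))*(-10/3 + (⅓)*(-16)*16) = (-2 + 0)*(-10/3 - 256/3) = -2*(-266/3) = 532/3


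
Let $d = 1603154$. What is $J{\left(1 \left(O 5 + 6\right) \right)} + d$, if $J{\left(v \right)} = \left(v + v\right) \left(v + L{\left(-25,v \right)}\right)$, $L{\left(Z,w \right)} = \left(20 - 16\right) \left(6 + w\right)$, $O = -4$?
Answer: $1604442$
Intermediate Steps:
$L{\left(Z,w \right)} = 24 + 4 w$ ($L{\left(Z,w \right)} = 4 \left(6 + w\right) = 24 + 4 w$)
$J{\left(v \right)} = 2 v \left(24 + 5 v\right)$ ($J{\left(v \right)} = \left(v + v\right) \left(v + \left(24 + 4 v\right)\right) = 2 v \left(24 + 5 v\right)$)
$J{\left(1 \left(O 5 + 6\right) \right)} + d = 2 \cdot 1 \left(\left(-4\right) 5 + 6\right) \left(24 + 5 \cdot 1 \left(\left(-4\right) 5 + 6\right)\right) + 1603154 = 2 \cdot 1 \left(-20 + 6\right) \left(24 + 5 \cdot 1 \left(-20 + 6\right)\right) + 1603154 = 2 \cdot 1 \left(-14\right) \left(24 + 5 \cdot 1 \left(-14\right)\right) + 1603154 = 2 \left(-14\right) \left(24 + 5 \left(-14\right)\right) + 1603154 = 2 \left(-14\right) \left(24 - 70\right) + 1603154 = 2 \left(-14\right) \left(-46\right) + 1603154 = 1288 + 1603154 = 1604442$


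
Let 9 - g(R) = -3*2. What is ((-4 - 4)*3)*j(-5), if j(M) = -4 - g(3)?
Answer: 456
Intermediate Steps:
g(R) = 15 (g(R) = 9 - (-3)*2 = 9 - 1*(-6) = 9 + 6 = 15)
j(M) = -19 (j(M) = -4 - 1*15 = -4 - 15 = -19)
((-4 - 4)*3)*j(-5) = ((-4 - 4)*3)*(-19) = -8*3*(-19) = -24*(-19) = 456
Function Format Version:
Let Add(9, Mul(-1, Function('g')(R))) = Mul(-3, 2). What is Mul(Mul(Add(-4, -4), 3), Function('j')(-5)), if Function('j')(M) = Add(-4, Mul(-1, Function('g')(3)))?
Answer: 456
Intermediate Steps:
Function('g')(R) = 15 (Function('g')(R) = Add(9, Mul(-1, Mul(-3, 2))) = Add(9, Mul(-1, -6)) = Add(9, 6) = 15)
Function('j')(M) = -19 (Function('j')(M) = Add(-4, Mul(-1, 15)) = Add(-4, -15) = -19)
Mul(Mul(Add(-4, -4), 3), Function('j')(-5)) = Mul(Mul(Add(-4, -4), 3), -19) = Mul(Mul(-8, 3), -19) = Mul(-24, -19) = 456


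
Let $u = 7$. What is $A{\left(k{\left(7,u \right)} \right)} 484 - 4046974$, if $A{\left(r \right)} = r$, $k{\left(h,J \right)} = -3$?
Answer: $-4048426$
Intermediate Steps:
$A{\left(k{\left(7,u \right)} \right)} 484 - 4046974 = \left(-3\right) 484 - 4046974 = -1452 - 4046974 = -4048426$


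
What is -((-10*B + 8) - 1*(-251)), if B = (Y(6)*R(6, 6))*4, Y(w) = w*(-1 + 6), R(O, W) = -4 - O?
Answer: -12259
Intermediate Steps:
Y(w) = 5*w (Y(w) = w*5 = 5*w)
B = -1200 (B = ((5*6)*(-4 - 1*6))*4 = (30*(-4 - 6))*4 = (30*(-10))*4 = -300*4 = -1200)
-((-10*B + 8) - 1*(-251)) = -((-10*(-1200) + 8) - 1*(-251)) = -((12000 + 8) + 251) = -(12008 + 251) = -1*12259 = -12259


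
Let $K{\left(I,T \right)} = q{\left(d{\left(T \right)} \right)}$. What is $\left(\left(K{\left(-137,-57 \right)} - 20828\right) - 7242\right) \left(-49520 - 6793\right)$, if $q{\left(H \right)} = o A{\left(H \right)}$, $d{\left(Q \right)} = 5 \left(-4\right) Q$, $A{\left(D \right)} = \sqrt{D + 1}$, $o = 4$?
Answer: $1580705910 - 225252 \sqrt{1141} \approx 1.5731 \cdot 10^{9}$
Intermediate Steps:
$A{\left(D \right)} = \sqrt{1 + D}$
$d{\left(Q \right)} = - 20 Q$
$q{\left(H \right)} = 4 \sqrt{1 + H}$
$K{\left(I,T \right)} = 4 \sqrt{1 - 20 T}$
$\left(\left(K{\left(-137,-57 \right)} - 20828\right) - 7242\right) \left(-49520 - 6793\right) = \left(\left(4 \sqrt{1 - -1140} - 20828\right) - 7242\right) \left(-49520 - 6793\right) = \left(\left(4 \sqrt{1 + 1140} - 20828\right) - 7242\right) \left(-56313\right) = \left(\left(4 \sqrt{1141} - 20828\right) - 7242\right) \left(-56313\right) = \left(\left(-20828 + 4 \sqrt{1141}\right) - 7242\right) \left(-56313\right) = \left(-28070 + 4 \sqrt{1141}\right) \left(-56313\right) = 1580705910 - 225252 \sqrt{1141}$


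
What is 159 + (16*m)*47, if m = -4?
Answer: -2849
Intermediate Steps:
159 + (16*m)*47 = 159 + (16*(-4))*47 = 159 - 64*47 = 159 - 3008 = -2849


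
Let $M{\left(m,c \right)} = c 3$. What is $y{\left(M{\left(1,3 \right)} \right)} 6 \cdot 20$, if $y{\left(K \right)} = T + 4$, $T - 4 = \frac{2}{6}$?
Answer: $1000$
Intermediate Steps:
$T = \frac{13}{3}$ ($T = 4 + \frac{2}{6} = 4 + 2 \cdot \frac{1}{6} = 4 + \frac{1}{3} = \frac{13}{3} \approx 4.3333$)
$M{\left(m,c \right)} = 3 c$
$y{\left(K \right)} = \frac{25}{3}$ ($y{\left(K \right)} = \frac{13}{3} + 4 = \frac{25}{3}$)
$y{\left(M{\left(1,3 \right)} \right)} 6 \cdot 20 = \frac{25}{3} \cdot 6 \cdot 20 = 50 \cdot 20 = 1000$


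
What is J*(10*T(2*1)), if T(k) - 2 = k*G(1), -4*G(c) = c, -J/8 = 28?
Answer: -3360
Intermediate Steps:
J = -224 (J = -8*28 = -224)
G(c) = -c/4
T(k) = 2 - k/4 (T(k) = 2 + k*(-¼*1) = 2 + k*(-¼) = 2 - k/4)
J*(10*T(2*1)) = -2240*(2 - 1/2) = -2240*(2 - ¼*2) = -2240*(2 - ½) = -2240*3/2 = -224*15 = -3360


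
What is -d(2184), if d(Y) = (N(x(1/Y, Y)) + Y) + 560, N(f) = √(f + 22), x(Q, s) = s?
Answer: -2744 - √2206 ≈ -2791.0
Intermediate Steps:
N(f) = √(22 + f)
d(Y) = 560 + Y + √(22 + Y) (d(Y) = (√(22 + Y) + Y) + 560 = (Y + √(22 + Y)) + 560 = 560 + Y + √(22 + Y))
-d(2184) = -(560 + 2184 + √(22 + 2184)) = -(560 + 2184 + √2206) = -(2744 + √2206) = -2744 - √2206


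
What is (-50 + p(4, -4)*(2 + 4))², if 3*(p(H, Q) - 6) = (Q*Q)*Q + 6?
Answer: 16900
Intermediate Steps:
p(H, Q) = 8 + Q³/3 (p(H, Q) = 6 + ((Q*Q)*Q + 6)/3 = 6 + (Q²*Q + 6)/3 = 6 + (Q³ + 6)/3 = 6 + (6 + Q³)/3 = 6 + (2 + Q³/3) = 8 + Q³/3)
(-50 + p(4, -4)*(2 + 4))² = (-50 + (8 + (⅓)*(-4)³)*(2 + 4))² = (-50 + (8 + (⅓)*(-64))*6)² = (-50 + (8 - 64/3)*6)² = (-50 - 40/3*6)² = (-50 - 80)² = (-130)² = 16900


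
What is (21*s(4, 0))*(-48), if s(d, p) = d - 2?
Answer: -2016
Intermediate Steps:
s(d, p) = -2 + d
(21*s(4, 0))*(-48) = (21*(-2 + 4))*(-48) = (21*2)*(-48) = 42*(-48) = -2016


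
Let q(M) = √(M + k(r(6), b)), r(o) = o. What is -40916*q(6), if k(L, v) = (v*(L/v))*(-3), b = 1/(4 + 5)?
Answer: -81832*I*√3 ≈ -1.4174e+5*I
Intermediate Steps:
b = ⅑ (b = 1/9 = ⅑ ≈ 0.11111)
k(L, v) = -3*L (k(L, v) = L*(-3) = -3*L)
q(M) = √(-18 + M) (q(M) = √(M - 3*6) = √(M - 18) = √(-18 + M))
-40916*q(6) = -40916*√(-18 + 6) = -81832*I*√3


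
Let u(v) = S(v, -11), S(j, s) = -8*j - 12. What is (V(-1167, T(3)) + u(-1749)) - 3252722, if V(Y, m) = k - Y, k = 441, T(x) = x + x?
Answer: -3237134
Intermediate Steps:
S(j, s) = -12 - 8*j
u(v) = -12 - 8*v
T(x) = 2*x
V(Y, m) = 441 - Y
(V(-1167, T(3)) + u(-1749)) - 3252722 = ((441 - 1*(-1167)) + (-12 - 8*(-1749))) - 3252722 = ((441 + 1167) + (-12 + 13992)) - 3252722 = (1608 + 13980) - 3252722 = 15588 - 3252722 = -3237134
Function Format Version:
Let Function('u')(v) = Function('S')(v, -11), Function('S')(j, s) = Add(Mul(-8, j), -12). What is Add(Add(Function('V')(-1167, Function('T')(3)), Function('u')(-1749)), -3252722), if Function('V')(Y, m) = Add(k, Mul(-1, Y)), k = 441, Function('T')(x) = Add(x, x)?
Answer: -3237134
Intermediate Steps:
Function('S')(j, s) = Add(-12, Mul(-8, j))
Function('u')(v) = Add(-12, Mul(-8, v))
Function('T')(x) = Mul(2, x)
Function('V')(Y, m) = Add(441, Mul(-1, Y))
Add(Add(Function('V')(-1167, Function('T')(3)), Function('u')(-1749)), -3252722) = Add(Add(Add(441, Mul(-1, -1167)), Add(-12, Mul(-8, -1749))), -3252722) = Add(Add(Add(441, 1167), Add(-12, 13992)), -3252722) = Add(Add(1608, 13980), -3252722) = Add(15588, -3252722) = -3237134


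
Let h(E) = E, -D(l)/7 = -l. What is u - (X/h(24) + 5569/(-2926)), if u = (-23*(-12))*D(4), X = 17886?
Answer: 40874191/5852 ≈ 6984.7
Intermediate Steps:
D(l) = 7*l (D(l) = -(-7)*l = 7*l)
u = 7728 (u = (-23*(-12))*(7*4) = 276*28 = 7728)
u - (X/h(24) + 5569/(-2926)) = 7728 - (17886/24 + 5569/(-2926)) = 7728 - (17886*(1/24) + 5569*(-1/2926)) = 7728 - (2981/4 - 5569/2926) = 7728 - 1*4350065/5852 = 7728 - 4350065/5852 = 40874191/5852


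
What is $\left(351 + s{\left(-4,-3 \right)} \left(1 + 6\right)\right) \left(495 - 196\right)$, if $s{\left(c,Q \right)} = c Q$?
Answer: $130065$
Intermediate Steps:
$s{\left(c,Q \right)} = Q c$
$\left(351 + s{\left(-4,-3 \right)} \left(1 + 6\right)\right) \left(495 - 196\right) = \left(351 + \left(-3\right) \left(-4\right) \left(1 + 6\right)\right) \left(495 - 196\right) = \left(351 + 12 \cdot 7\right) 299 = \left(351 + 84\right) 299 = 435 \cdot 299 = 130065$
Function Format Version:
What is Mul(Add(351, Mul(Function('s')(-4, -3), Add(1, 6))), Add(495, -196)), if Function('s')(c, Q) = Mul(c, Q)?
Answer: 130065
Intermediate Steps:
Function('s')(c, Q) = Mul(Q, c)
Mul(Add(351, Mul(Function('s')(-4, -3), Add(1, 6))), Add(495, -196)) = Mul(Add(351, Mul(Mul(-3, -4), Add(1, 6))), Add(495, -196)) = Mul(Add(351, Mul(12, 7)), 299) = Mul(Add(351, 84), 299) = Mul(435, 299) = 130065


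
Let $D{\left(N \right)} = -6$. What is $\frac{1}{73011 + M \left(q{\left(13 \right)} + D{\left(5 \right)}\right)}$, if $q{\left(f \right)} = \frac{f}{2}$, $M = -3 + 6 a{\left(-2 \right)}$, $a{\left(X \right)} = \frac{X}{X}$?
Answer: $\frac{2}{146025} \approx 1.3696 \cdot 10^{-5}$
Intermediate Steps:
$a{\left(X \right)} = 1$
$M = 3$ ($M = -3 + 6 \cdot 1 = -3 + 6 = 3$)
$q{\left(f \right)} = \frac{f}{2}$ ($q{\left(f \right)} = f \frac{1}{2} = \frac{f}{2}$)
$\frac{1}{73011 + M \left(q{\left(13 \right)} + D{\left(5 \right)}\right)} = \frac{1}{73011 + 3 \left(\frac{1}{2} \cdot 13 - 6\right)} = \frac{1}{73011 + 3 \left(\frac{13}{2} - 6\right)} = \frac{1}{73011 + 3 \cdot \frac{1}{2}} = \frac{1}{73011 + \frac{3}{2}} = \frac{1}{\frac{146025}{2}} = \frac{2}{146025}$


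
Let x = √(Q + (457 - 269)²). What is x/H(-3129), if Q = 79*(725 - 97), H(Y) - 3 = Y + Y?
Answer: -2*√21239/6255 ≈ -0.046598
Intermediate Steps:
H(Y) = 3 + 2*Y (H(Y) = 3 + (Y + Y) = 3 + 2*Y)
Q = 49612 (Q = 79*628 = 49612)
x = 2*√21239 (x = √(49612 + (457 - 269)²) = √(49612 + 188²) = √(49612 + 35344) = √84956 = 2*√21239 ≈ 291.47)
x/H(-3129) = (2*√21239)/(3 + 2*(-3129)) = (2*√21239)/(3 - 6258) = (2*√21239)/(-6255) = (2*√21239)*(-1/6255) = -2*√21239/6255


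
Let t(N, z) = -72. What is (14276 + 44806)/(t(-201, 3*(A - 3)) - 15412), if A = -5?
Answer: -29541/7742 ≈ -3.8157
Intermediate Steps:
(14276 + 44806)/(t(-201, 3*(A - 3)) - 15412) = (14276 + 44806)/(-72 - 15412) = 59082/(-15484) = 59082*(-1/15484) = -29541/7742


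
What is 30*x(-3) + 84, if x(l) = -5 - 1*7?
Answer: -276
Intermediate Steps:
x(l) = -12 (x(l) = -5 - 7 = -12)
30*x(-3) + 84 = 30*(-12) + 84 = -360 + 84 = -276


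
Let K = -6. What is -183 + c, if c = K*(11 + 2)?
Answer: -261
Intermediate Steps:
c = -78 (c = -6*(11 + 2) = -6*13 = -78)
-183 + c = -183 - 78 = -261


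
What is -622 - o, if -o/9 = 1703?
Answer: 14705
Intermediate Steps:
o = -15327 (o = -9*1703 = -15327)
-622 - o = -622 - 1*(-15327) = -622 + 15327 = 14705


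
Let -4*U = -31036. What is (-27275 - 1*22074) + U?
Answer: -41590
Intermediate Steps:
U = 7759 (U = -¼*(-31036) = 7759)
(-27275 - 1*22074) + U = (-27275 - 1*22074) + 7759 = (-27275 - 22074) + 7759 = -49349 + 7759 = -41590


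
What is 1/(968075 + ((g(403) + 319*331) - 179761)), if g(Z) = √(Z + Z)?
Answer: 893903/799062572603 - √806/799062572603 ≈ 1.1187e-6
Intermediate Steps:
g(Z) = √2*√Z (g(Z) = √(2*Z) = √2*√Z)
1/(968075 + ((g(403) + 319*331) - 179761)) = 1/(968075 + ((√2*√403 + 319*331) - 179761)) = 1/(968075 + ((√806 + 105589) - 179761)) = 1/(968075 + ((105589 + √806) - 179761)) = 1/(968075 + (-74172 + √806)) = 1/(893903 + √806)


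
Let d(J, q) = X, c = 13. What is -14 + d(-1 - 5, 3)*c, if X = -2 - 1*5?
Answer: -105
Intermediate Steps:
X = -7 (X = -2 - 5 = -7)
d(J, q) = -7
-14 + d(-1 - 5, 3)*c = -14 - 7*13 = -14 - 91 = -105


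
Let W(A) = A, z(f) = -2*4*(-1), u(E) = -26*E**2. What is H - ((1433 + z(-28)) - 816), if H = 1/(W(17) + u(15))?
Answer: -3645626/5833 ≈ -625.00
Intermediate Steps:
z(f) = 8 (z(f) = -8*(-1) = 8)
H = -1/5833 (H = 1/(17 - 26*15**2) = 1/(17 - 26*225) = 1/(17 - 5850) = 1/(-5833) = -1/5833 ≈ -0.00017144)
H - ((1433 + z(-28)) - 816) = -1/5833 - ((1433 + 8) - 816) = -1/5833 - (1441 - 816) = -1/5833 - 1*625 = -1/5833 - 625 = -3645626/5833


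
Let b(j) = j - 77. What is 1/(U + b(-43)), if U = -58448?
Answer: -1/58568 ≈ -1.7074e-5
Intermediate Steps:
b(j) = -77 + j
1/(U + b(-43)) = 1/(-58448 + (-77 - 43)) = 1/(-58448 - 120) = 1/(-58568) = -1/58568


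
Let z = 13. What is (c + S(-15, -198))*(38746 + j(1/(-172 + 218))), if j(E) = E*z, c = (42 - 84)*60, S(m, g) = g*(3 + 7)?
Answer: -4010240250/23 ≈ -1.7436e+8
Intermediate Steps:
S(m, g) = 10*g (S(m, g) = g*10 = 10*g)
c = -2520 (c = -42*60 = -2520)
j(E) = 13*E (j(E) = E*13 = 13*E)
(c + S(-15, -198))*(38746 + j(1/(-172 + 218))) = (-2520 + 10*(-198))*(38746 + 13/(-172 + 218)) = (-2520 - 1980)*(38746 + 13/46) = -4500*(38746 + 13*(1/46)) = -4500*(38746 + 13/46) = -4500*1782329/46 = -4010240250/23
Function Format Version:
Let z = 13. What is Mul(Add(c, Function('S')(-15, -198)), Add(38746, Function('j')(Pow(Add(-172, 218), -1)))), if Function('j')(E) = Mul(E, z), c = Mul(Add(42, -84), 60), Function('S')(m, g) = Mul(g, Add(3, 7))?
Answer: Rational(-4010240250, 23) ≈ -1.7436e+8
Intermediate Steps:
Function('S')(m, g) = Mul(10, g) (Function('S')(m, g) = Mul(g, 10) = Mul(10, g))
c = -2520 (c = Mul(-42, 60) = -2520)
Function('j')(E) = Mul(13, E) (Function('j')(E) = Mul(E, 13) = Mul(13, E))
Mul(Add(c, Function('S')(-15, -198)), Add(38746, Function('j')(Pow(Add(-172, 218), -1)))) = Mul(Add(-2520, Mul(10, -198)), Add(38746, Mul(13, Pow(Add(-172, 218), -1)))) = Mul(Add(-2520, -1980), Add(38746, Mul(13, Pow(46, -1)))) = Mul(-4500, Add(38746, Mul(13, Rational(1, 46)))) = Mul(-4500, Add(38746, Rational(13, 46))) = Mul(-4500, Rational(1782329, 46)) = Rational(-4010240250, 23)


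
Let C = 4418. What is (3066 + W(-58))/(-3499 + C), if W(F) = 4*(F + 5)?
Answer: 2854/919 ≈ 3.1055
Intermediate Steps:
W(F) = 20 + 4*F (W(F) = 4*(5 + F) = 20 + 4*F)
(3066 + W(-58))/(-3499 + C) = (3066 + (20 + 4*(-58)))/(-3499 + 4418) = (3066 + (20 - 232))/919 = (3066 - 212)*(1/919) = 2854*(1/919) = 2854/919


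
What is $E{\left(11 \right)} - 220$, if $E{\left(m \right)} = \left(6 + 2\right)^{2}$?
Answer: $-156$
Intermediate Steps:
$E{\left(m \right)} = 64$ ($E{\left(m \right)} = 8^{2} = 64$)
$E{\left(11 \right)} - 220 = 64 - 220 = -156$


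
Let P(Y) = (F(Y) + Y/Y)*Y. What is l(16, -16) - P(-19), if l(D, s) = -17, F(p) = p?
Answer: -359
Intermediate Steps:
P(Y) = Y*(1 + Y) (P(Y) = (Y + Y/Y)*Y = (Y + 1)*Y = (1 + Y)*Y = Y*(1 + Y))
l(16, -16) - P(-19) = -17 - (-19)*(1 - 19) = -17 - (-19)*(-18) = -17 - 1*342 = -17 - 342 = -359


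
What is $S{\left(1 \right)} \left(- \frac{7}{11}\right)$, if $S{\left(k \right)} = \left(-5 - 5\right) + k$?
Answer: $\frac{63}{11} \approx 5.7273$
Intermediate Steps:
$S{\left(k \right)} = -10 + k$
$S{\left(1 \right)} \left(- \frac{7}{11}\right) = \left(-10 + 1\right) \left(- \frac{7}{11}\right) = - 9 \left(\left(-7\right) \frac{1}{11}\right) = \left(-9\right) \left(- \frac{7}{11}\right) = \frac{63}{11}$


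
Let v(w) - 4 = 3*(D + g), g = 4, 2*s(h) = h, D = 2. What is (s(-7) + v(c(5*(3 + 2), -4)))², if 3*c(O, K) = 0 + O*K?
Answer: 1369/4 ≈ 342.25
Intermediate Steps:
s(h) = h/2
c(O, K) = K*O/3 (c(O, K) = (0 + O*K)/3 = (0 + K*O)/3 = (K*O)/3 = K*O/3)
v(w) = 22 (v(w) = 4 + 3*(2 + 4) = 4 + 3*6 = 4 + 18 = 22)
(s(-7) + v(c(5*(3 + 2), -4)))² = ((½)*(-7) + 22)² = (-7/2 + 22)² = (37/2)² = 1369/4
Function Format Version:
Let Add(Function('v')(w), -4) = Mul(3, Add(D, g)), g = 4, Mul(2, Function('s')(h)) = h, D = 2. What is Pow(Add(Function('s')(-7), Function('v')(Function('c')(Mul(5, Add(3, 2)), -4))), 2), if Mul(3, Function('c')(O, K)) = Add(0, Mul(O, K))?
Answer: Rational(1369, 4) ≈ 342.25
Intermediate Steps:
Function('s')(h) = Mul(Rational(1, 2), h)
Function('c')(O, K) = Mul(Rational(1, 3), K, O) (Function('c')(O, K) = Mul(Rational(1, 3), Add(0, Mul(O, K))) = Mul(Rational(1, 3), Add(0, Mul(K, O))) = Mul(Rational(1, 3), Mul(K, O)) = Mul(Rational(1, 3), K, O))
Function('v')(w) = 22 (Function('v')(w) = Add(4, Mul(3, Add(2, 4))) = Add(4, Mul(3, 6)) = Add(4, 18) = 22)
Pow(Add(Function('s')(-7), Function('v')(Function('c')(Mul(5, Add(3, 2)), -4))), 2) = Pow(Add(Mul(Rational(1, 2), -7), 22), 2) = Pow(Add(Rational(-7, 2), 22), 2) = Pow(Rational(37, 2), 2) = Rational(1369, 4)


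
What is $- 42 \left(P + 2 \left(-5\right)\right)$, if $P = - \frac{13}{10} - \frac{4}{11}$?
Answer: $\frac{26943}{55} \approx 489.87$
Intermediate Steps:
$P = - \frac{183}{110}$ ($P = \left(-13\right) \frac{1}{10} - \frac{4}{11} = - \frac{13}{10} - \frac{4}{11} = - \frac{183}{110} \approx -1.6636$)
$- 42 \left(P + 2 \left(-5\right)\right) = - 42 \left(- \frac{183}{110} + 2 \left(-5\right)\right) = - 42 \left(- \frac{183}{110} - 10\right) = \left(-42\right) \left(- \frac{1283}{110}\right) = \frac{26943}{55}$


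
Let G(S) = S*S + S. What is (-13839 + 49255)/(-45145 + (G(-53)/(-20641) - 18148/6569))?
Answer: -252741118856/322191376723 ≈ -0.78444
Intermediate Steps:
G(S) = S + S² (G(S) = S² + S = S + S²)
(-13839 + 49255)/(-45145 + (G(-53)/(-20641) - 18148/6569)) = (-13839 + 49255)/(-45145 + (-53*(1 - 53)/(-20641) - 18148/6569)) = 35416/(-45145 + (-53*(-52)*(-1/20641) - 18148*1/6569)) = 35416/(-45145 + (2756*(-1/20641) - 18148/6569)) = 35416/(-45145 + (-2756/20641 - 18148/6569)) = 35416/(-45145 - 392697032/135590729) = 35416/(-6121636157737/135590729) = 35416*(-135590729/6121636157737) = -252741118856/322191376723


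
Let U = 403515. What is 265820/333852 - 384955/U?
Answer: -354260656/2245238163 ≈ -0.15778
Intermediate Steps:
265820/333852 - 384955/U = 265820/333852 - 384955/403515 = 265820*(1/333852) - 384955*1/403515 = 66455/83463 - 76991/80703 = -354260656/2245238163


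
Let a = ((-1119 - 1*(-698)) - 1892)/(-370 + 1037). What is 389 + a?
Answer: 257150/667 ≈ 385.53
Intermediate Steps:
a = -2313/667 (a = ((-1119 + 698) - 1892)/667 = (-421 - 1892)*(1/667) = -2313*1/667 = -2313/667 ≈ -3.4678)
389 + a = 389 - 2313/667 = 257150/667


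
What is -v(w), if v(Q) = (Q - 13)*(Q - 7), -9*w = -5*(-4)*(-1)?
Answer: -4171/81 ≈ -51.494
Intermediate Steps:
w = 20/9 (w = -(-5*(-4))*(-1)/9 = -20*(-1)/9 = -⅑*(-20) = 20/9 ≈ 2.2222)
v(Q) = (-13 + Q)*(-7 + Q)
-v(w) = -(91 + (20/9)² - 20*20/9) = -(91 + 400/81 - 400/9) = -1*4171/81 = -4171/81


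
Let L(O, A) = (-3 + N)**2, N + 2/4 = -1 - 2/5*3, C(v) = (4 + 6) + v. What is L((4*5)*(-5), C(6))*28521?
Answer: 92664729/100 ≈ 9.2665e+5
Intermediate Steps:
C(v) = 10 + v
N = -27/10 (N = -1/2 + (-1 - 2/5*3) = -1/2 + (-1 - 6/5) = -1/2 - 11/5 = -27/10 ≈ -2.7000)
L(O, A) = 3249/100 (L(O, A) = (-3 - 27/10)**2 = (-57/10)**2 = 3249/100)
L((4*5)*(-5), C(6))*28521 = (3249/100)*28521 = 92664729/100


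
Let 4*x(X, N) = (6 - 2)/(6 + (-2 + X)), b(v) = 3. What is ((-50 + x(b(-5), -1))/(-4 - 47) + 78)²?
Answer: 794958025/127449 ≈ 6237.5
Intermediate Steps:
x(X, N) = 1/(4 + X) (x(X, N) = ((6 - 2)/(6 + (-2 + X)))/4 = (4/(4 + X))/4 = 1/(4 + X))
((-50 + x(b(-5), -1))/(-4 - 47) + 78)² = ((-50 + 1/(4 + 3))/(-4 - 47) + 78)² = ((-50 + 1/7)/(-51) + 78)² = ((-50 + ⅐)*(-1/51) + 78)² = (-349/7*(-1/51) + 78)² = (349/357 + 78)² = (28195/357)² = 794958025/127449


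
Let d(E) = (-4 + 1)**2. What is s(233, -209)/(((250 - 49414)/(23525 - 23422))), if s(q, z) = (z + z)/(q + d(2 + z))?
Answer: 1957/540804 ≈ 0.0036187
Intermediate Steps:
d(E) = 9 (d(E) = (-3)**2 = 9)
s(q, z) = 2*z/(9 + q) (s(q, z) = (z + z)/(q + 9) = (2*z)/(9 + q) = 2*z/(9 + q))
s(233, -209)/(((250 - 49414)/(23525 - 23422))) = (2*(-209)/(9 + 233))/(((250 - 49414)/(23525 - 23422))) = (2*(-209)/242)/((-49164/103)) = (2*(-209)*(1/242))/((-49164*1/103)) = -19/(11*(-49164/103)) = -19/11*(-103/49164) = 1957/540804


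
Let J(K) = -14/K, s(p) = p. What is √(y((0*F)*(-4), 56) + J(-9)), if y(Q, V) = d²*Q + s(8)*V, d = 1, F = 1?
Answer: 17*√14/3 ≈ 21.203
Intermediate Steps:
y(Q, V) = Q + 8*V (y(Q, V) = 1²*Q + 8*V = 1*Q + 8*V = Q + 8*V)
√(y((0*F)*(-4), 56) + J(-9)) = √(((0*1)*(-4) + 8*56) - 14/(-9)) = √((0*(-4) + 448) - 14*(-⅑)) = √((0 + 448) + 14/9) = √(448 + 14/9) = √(4046/9) = 17*√14/3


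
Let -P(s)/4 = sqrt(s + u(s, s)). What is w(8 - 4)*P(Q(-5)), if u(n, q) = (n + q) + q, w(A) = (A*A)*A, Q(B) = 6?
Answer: -512*sqrt(6) ≈ -1254.1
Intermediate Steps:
w(A) = A**3 (w(A) = A**2*A = A**3)
u(n, q) = n + 2*q
P(s) = -8*sqrt(s) (P(s) = -4*sqrt(s + (s + 2*s)) = -4*sqrt(s + 3*s) = -4*2*sqrt(s) = -8*sqrt(s))
w(8 - 4)*P(Q(-5)) = (8 - 4)**3*(-8*sqrt(6)) = 4**3*(-8*sqrt(6)) = 64*(-8*sqrt(6)) = -512*sqrt(6)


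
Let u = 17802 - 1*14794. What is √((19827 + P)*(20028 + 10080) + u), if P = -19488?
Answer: 2*√2552405 ≈ 3195.3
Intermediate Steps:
u = 3008 (u = 17802 - 14794 = 3008)
√((19827 + P)*(20028 + 10080) + u) = √((19827 - 19488)*(20028 + 10080) + 3008) = √(339*30108 + 3008) = √(10206612 + 3008) = √10209620 = 2*√2552405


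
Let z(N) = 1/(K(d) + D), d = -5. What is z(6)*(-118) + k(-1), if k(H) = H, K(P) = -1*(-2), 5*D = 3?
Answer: -603/13 ≈ -46.385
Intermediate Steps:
D = 3/5 (D = (1/5)*3 = 3/5 ≈ 0.60000)
K(P) = 2
z(N) = 5/13 (z(N) = 1/(2 + 3/5) = 1/(13/5) = 5/13)
z(6)*(-118) + k(-1) = (5/13)*(-118) - 1 = -590/13 - 1 = -603/13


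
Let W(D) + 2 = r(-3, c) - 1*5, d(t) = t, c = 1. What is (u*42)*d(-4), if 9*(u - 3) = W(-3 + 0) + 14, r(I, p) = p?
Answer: -1960/3 ≈ -653.33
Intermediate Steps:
W(D) = -6 (W(D) = -2 + (1 - 1*5) = -2 + (1 - 5) = -2 - 4 = -6)
u = 35/9 (u = 3 + (-6 + 14)/9 = 3 + (⅑)*8 = 3 + 8/9 = 35/9 ≈ 3.8889)
(u*42)*d(-4) = ((35/9)*42)*(-4) = (490/3)*(-4) = -1960/3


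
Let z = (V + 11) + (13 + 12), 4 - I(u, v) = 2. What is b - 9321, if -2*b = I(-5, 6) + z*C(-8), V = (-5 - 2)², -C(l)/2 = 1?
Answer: -9237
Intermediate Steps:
C(l) = -2 (C(l) = -2*1 = -2)
I(u, v) = 2 (I(u, v) = 4 - 1*2 = 4 - 2 = 2)
V = 49 (V = (-7)² = 49)
z = 85 (z = (49 + 11) + (13 + 12) = 60 + 25 = 85)
b = 84 (b = -(2 + 85*(-2))/2 = -(2 - 170)/2 = -½*(-168) = 84)
b - 9321 = 84 - 9321 = -9237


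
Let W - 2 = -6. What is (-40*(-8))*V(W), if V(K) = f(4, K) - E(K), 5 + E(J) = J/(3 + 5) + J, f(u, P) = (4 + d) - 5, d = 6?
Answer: 4640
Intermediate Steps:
W = -4 (W = 2 - 6 = -4)
f(u, P) = 5 (f(u, P) = (4 + 6) - 5 = 10 - 5 = 5)
E(J) = -5 + 9*J/8 (E(J) = -5 + (J/(3 + 5) + J) = -5 + (J/8 + J) = -5 + 9*J/8)
V(K) = 10 - 9*K/8 (V(K) = 5 - (-5 + 9*K/8) = 5 + (5 - 9*K/8) = 10 - 9*K/8)
(-40*(-8))*V(W) = (-40*(-8))*(10 - 9/8*(-4)) = 320*(10 + 9/2) = 320*(29/2) = 4640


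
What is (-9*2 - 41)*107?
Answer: -6313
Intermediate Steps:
(-9*2 - 41)*107 = (-18 - 41)*107 = -59*107 = -6313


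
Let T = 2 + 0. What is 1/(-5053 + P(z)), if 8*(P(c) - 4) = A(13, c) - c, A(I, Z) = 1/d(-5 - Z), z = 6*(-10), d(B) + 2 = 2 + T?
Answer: -16/80663 ≈ -0.00019836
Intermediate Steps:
T = 2
d(B) = 2 (d(B) = -2 + (2 + 2) = -2 + 4 = 2)
z = -60
A(I, Z) = 1/2
P(c) = 65/16 - c/8 (P(c) = 4 + (1/2 - c)/8 = 4 + (1/16 - c/8) = 65/16 - c/8)
1/(-5053 + P(z)) = 1/(-5053 + (65/16 - 1/8*(-60))) = 1/(-5053 + (65/16 + 15/2)) = 1/(-5053 + 185/16) = 1/(-80663/16) = -16/80663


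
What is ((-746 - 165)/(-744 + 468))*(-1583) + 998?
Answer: -1166665/276 ≈ -4227.0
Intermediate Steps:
((-746 - 165)/(-744 + 468))*(-1583) + 998 = -911/(-276)*(-1583) + 998 = -911*(-1/276)*(-1583) + 998 = (911/276)*(-1583) + 998 = -1442113/276 + 998 = -1166665/276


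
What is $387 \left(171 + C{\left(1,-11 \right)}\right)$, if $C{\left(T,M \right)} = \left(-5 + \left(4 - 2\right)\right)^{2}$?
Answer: $69660$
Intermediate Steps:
$C{\left(T,M \right)} = 9$ ($C{\left(T,M \right)} = \left(-5 + 2\right)^{2} = \left(-3\right)^{2} = 9$)
$387 \left(171 + C{\left(1,-11 \right)}\right) = 387 \left(171 + 9\right) = 387 \cdot 180 = 69660$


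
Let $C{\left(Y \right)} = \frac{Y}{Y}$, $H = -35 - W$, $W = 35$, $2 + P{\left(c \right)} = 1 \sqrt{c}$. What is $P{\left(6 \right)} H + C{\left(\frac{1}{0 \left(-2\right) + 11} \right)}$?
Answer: $141 - 70 \sqrt{6} \approx -30.464$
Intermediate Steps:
$P{\left(c \right)} = -2 + \sqrt{c}$ ($P{\left(c \right)} = -2 + 1 \sqrt{c} = -2 + \sqrt{c}$)
$H = -70$ ($H = -35 - 35 = -70$)
$C{\left(Y \right)} = 1$
$P{\left(6 \right)} H + C{\left(\frac{1}{0 \left(-2\right) + 11} \right)} = \left(-2 + \sqrt{6}\right) \left(-70\right) + 1 = \left(140 - 70 \sqrt{6}\right) + 1 = 141 - 70 \sqrt{6}$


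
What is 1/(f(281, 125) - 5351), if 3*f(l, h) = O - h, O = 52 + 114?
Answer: -3/16012 ≈ -0.00018736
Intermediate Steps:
O = 166
f(l, h) = 166/3 - h/3 (f(l, h) = (166 - h)/3 = 166/3 - h/3)
1/(f(281, 125) - 5351) = 1/((166/3 - ⅓*125) - 5351) = 1/((166/3 - 125/3) - 5351) = 1/(41/3 - 5351) = 1/(-16012/3) = -3/16012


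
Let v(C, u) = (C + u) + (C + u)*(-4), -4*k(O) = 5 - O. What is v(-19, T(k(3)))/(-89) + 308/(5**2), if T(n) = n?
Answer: 51899/4450 ≈ 11.663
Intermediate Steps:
k(O) = -5/4 + O/4 (k(O) = -(5 - O)/4 = -5/4 + O/4)
v(C, u) = -3*C - 3*u (v(C, u) = (C + u) + (-4*C - 4*u) = -3*C - 3*u)
v(-19, T(k(3)))/(-89) + 308/(5**2) = (-3*(-19) - 3*(-5/4 + (1/4)*3))/(-89) + 308/(5**2) = (57 - 3*(-5/4 + 3/4))*(-1/89) + 308/25 = (57 - 3*(-1/2))*(-1/89) + 308*(1/25) = (57 + 3/2)*(-1/89) + 308/25 = (117/2)*(-1/89) + 308/25 = -117/178 + 308/25 = 51899/4450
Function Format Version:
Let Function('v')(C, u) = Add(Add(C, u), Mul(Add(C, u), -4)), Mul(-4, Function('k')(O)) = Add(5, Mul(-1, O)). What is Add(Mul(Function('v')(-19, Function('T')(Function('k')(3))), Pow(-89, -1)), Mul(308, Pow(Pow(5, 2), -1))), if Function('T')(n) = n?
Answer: Rational(51899, 4450) ≈ 11.663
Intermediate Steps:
Function('k')(O) = Add(Rational(-5, 4), Mul(Rational(1, 4), O)) (Function('k')(O) = Mul(Rational(-1, 4), Add(5, Mul(-1, O))) = Add(Rational(-5, 4), Mul(Rational(1, 4), O)))
Function('v')(C, u) = Add(Mul(-3, C), Mul(-3, u)) (Function('v')(C, u) = Add(Add(C, u), Add(Mul(-4, C), Mul(-4, u))) = Add(Mul(-3, C), Mul(-3, u)))
Add(Mul(Function('v')(-19, Function('T')(Function('k')(3))), Pow(-89, -1)), Mul(308, Pow(Pow(5, 2), -1))) = Add(Mul(Add(Mul(-3, -19), Mul(-3, Add(Rational(-5, 4), Mul(Rational(1, 4), 3)))), Pow(-89, -1)), Mul(308, Pow(Pow(5, 2), -1))) = Add(Mul(Add(57, Mul(-3, Add(Rational(-5, 4), Rational(3, 4)))), Rational(-1, 89)), Mul(308, Pow(25, -1))) = Add(Mul(Add(57, Mul(-3, Rational(-1, 2))), Rational(-1, 89)), Mul(308, Rational(1, 25))) = Add(Mul(Add(57, Rational(3, 2)), Rational(-1, 89)), Rational(308, 25)) = Add(Mul(Rational(117, 2), Rational(-1, 89)), Rational(308, 25)) = Add(Rational(-117, 178), Rational(308, 25)) = Rational(51899, 4450)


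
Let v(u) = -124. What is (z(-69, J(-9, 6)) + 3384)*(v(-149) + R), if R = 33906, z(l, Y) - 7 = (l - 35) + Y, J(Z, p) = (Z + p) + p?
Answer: 111142780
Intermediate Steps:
J(Z, p) = Z + 2*p
z(l, Y) = -28 + Y + l (z(l, Y) = 7 + ((l - 35) + Y) = 7 + ((-35 + l) + Y) = 7 + (-35 + Y + l) = -28 + Y + l)
(z(-69, J(-9, 6)) + 3384)*(v(-149) + R) = ((-28 + (-9 + 2*6) - 69) + 3384)*(-124 + 33906) = ((-28 + (-9 + 12) - 69) + 3384)*33782 = ((-28 + 3 - 69) + 3384)*33782 = (-94 + 3384)*33782 = 3290*33782 = 111142780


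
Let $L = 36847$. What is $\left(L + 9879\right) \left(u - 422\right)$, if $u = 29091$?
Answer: $1339587694$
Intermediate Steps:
$\left(L + 9879\right) \left(u - 422\right) = \left(36847 + 9879\right) \left(29091 - 422\right) = 46726 \cdot 28669 = 1339587694$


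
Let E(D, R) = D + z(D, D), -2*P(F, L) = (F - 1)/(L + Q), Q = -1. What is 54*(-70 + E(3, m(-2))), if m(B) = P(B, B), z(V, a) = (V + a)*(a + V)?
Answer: -1674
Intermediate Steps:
P(F, L) = -(-1 + F)/(2*(-1 + L)) (P(F, L) = -(F - 1)/(2*(L - 1)) = -(-1 + F)/(2*(-1 + L)))
z(V, a) = (V + a)**2 (z(V, a) = (V + a)*(V + a) = (V + a)**2)
m(B) = (1 - B)/(2*(-1 + B))
E(D, R) = D + 4*D**2 (E(D, R) = D + (D + D)**2 = D + (2*D)**2 = D + 4*D**2)
54*(-70 + E(3, m(-2))) = 54*(-70 + 3*(1 + 4*3)) = 54*(-70 + 3*(1 + 12)) = 54*(-70 + 3*13) = 54*(-70 + 39) = 54*(-31) = -1674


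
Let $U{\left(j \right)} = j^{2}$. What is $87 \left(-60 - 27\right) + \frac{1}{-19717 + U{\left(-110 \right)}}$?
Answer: $- \frac{57653074}{7617} \approx -7569.0$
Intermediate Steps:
$87 \left(-60 - 27\right) + \frac{1}{-19717 + U{\left(-110 \right)}} = 87 \left(-60 - 27\right) + \frac{1}{-19717 + \left(-110\right)^{2}} = 87 \left(-87\right) + \frac{1}{-19717 + 12100} = -7569 + \frac{1}{-7617} = -7569 - \frac{1}{7617} = - \frac{57653074}{7617}$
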